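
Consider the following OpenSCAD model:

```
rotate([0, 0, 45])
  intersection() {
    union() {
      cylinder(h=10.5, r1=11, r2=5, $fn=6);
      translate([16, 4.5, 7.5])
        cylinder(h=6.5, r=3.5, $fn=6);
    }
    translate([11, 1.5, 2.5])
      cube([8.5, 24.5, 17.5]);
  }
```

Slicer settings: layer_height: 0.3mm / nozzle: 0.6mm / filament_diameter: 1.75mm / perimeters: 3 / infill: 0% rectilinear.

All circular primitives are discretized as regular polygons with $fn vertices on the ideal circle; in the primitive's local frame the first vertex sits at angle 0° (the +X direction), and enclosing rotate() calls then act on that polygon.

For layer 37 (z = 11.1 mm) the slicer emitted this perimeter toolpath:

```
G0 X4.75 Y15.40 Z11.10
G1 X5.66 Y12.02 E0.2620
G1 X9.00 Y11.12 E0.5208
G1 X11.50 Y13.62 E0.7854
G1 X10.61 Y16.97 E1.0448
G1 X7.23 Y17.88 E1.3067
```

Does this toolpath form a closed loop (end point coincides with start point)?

no

Start point (G0): (4.75, 15.40). End point (last G1): the path does not return to the start — open.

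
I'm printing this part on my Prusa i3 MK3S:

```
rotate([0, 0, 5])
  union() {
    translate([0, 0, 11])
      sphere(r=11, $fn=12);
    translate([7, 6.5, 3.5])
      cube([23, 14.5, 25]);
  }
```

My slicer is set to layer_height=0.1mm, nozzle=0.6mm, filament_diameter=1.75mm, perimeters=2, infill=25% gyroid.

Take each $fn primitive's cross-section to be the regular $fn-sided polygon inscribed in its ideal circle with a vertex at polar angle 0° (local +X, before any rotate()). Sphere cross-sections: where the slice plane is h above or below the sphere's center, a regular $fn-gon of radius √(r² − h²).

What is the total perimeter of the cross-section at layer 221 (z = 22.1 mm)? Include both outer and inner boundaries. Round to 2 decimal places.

75.00 mm

At z = 22.1 mm: the sphere is not intersected at this z (|z−center|=11.100 > r=11); the 23×14.5 cube at (7, 6.5) contributes its full rectangle (perimeter 75.00 mm); Taking the union: only the 23×14.5 cube at (7, 6.5) is present, so the union is just that shape — boundary = 75.00 mm; (rotated 5° about Z; rotation is an isometry so areas/perimeters/island counts are preserved). Overall, the cross-section is a single solid region. Total boundary length (outer) = 75.00 mm.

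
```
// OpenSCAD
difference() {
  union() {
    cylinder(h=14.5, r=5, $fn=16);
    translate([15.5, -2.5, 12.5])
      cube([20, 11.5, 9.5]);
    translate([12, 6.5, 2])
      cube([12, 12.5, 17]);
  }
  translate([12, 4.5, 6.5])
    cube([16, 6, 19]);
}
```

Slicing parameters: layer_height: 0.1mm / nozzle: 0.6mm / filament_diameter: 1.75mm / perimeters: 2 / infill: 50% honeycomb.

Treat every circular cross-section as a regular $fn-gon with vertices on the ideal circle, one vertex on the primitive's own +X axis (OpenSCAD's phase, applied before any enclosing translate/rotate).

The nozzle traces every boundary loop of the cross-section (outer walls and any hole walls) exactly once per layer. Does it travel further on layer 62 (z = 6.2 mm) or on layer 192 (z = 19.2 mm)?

Layer 62 (z = 6.2): the r=5 cylinder gives a regular 16-gon of circumradius 5 (constant along its height) (perimeter = 2·16·5.000·sin(180°/16) = 31.21 mm); the cube at (15.5, -2.5) is not intersected at this z (z outside [12.5, 22]); the cube at (12, 6.5) (footprint 12×12.5) is included at this height (perimeter 49.00 mm); Taking the union: the 2 present regions are separate (no shared area or edge), so areas and boundary lengths simply add and each stays a separate island — boundary = 80.21 mm; the cube at (12, 4.5) is not intersected at this z (z outside [6.5, 25.5]); Taking the first minus the rest: none of the subtracted shapes is present at this height, so the result so far is unchanged — boundary = 80.21 mm. So its perimeter = 80.21 mm. Layer 192 (z = 19.2): the cylinder does not reach this height (z outside [0, 14.5]); the cube at (15.5, -2.5) (footprint 20×11.5) is included at this height (perimeter 63.00 mm); the cube at (12, 6.5) does not reach this height (z outside [2, 19]); Merging all regions: only the 20×11.5 cube at (15.5, -2.5) is present, so the union is just that shape — boundary = 63.00 mm; the cube at (12, 4.5) is present — its section is the full 16×6 rectangle (perimeter 44.00 mm); Subtracting the remaining from the first: starting from the result so far, the 16×6 cube at (12, 4.5) partially overlaps it — only the 56.25 mm² overlap (of its 96.00 mm²) is removed, clipping the outline — boundary = 63.00 mm. So its perimeter = 63.00 mm. Layer 62 is larger (80.21 vs 63.00 mm).

layer 62 (z = 6.2 mm)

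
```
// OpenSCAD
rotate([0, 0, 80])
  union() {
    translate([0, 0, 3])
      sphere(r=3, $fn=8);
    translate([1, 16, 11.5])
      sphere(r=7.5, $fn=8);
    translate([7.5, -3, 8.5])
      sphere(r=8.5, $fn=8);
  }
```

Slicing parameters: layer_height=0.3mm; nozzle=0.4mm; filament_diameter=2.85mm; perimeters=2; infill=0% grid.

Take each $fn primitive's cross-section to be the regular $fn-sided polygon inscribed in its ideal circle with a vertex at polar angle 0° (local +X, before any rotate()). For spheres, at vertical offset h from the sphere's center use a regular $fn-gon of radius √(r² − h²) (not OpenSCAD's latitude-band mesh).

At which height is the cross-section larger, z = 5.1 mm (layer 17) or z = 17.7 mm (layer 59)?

layer 17 (z = 5.1 mm)

Layer 17 (z = 5.1): the sphere: section is a regular 8-gon, circumradius = √(r²−h²) = √(3²−2.1²) = 2.142 (area = (8/2)·2.142²·sin(360°/8) = 12.98 mm²); the r=7.5 sphere at (1, 16) contributes a regular 8-gon of circumradius √(7.5²−6.4²) = 3.910 (area = (8/2)·3.910²·sin(360°/8) = 43.25 mm²); the sphere at (7.5, -3): section is a regular 8-gon, circumradius = √(r²−h²) = √(8.5²−3.4²) = 7.790 (area = (8/2)·7.790²·sin(360°/8) = 171.66 mm²); Combining (union): the regions partially overlap — summed areas 227.89 mm² minus the doubly-counted overlap 3.01 mm² gives 224.87 mm² — area = 224.87 mm²; (rotated 80° about Z; rotation is an isometry so areas/perimeters/island counts are preserved). So its area = 224.87 mm². Layer 59 (z = 17.7): the sphere does not reach this height (|z−center|=14.700 > r=3); the r=7.5 sphere at (1, 16) contributes a regular 8-gon of circumradius √(7.5²−6.2²) = 4.220 (area = (8/2)·4.220²·sin(360°/8) = 50.37 mm²); the sphere at (7.5, -3) does not reach this height (|z−center|=9.200 > r=8.5); Combining (union): only the r=7.5 sphere at (1, 16) is present, so the union is just that shape — area = 50.37 mm²; (rotated 80° about Z; rotation is an isometry so areas/perimeters/island counts are preserved). So its area = 50.37 mm². Layer 17 is larger (224.87 vs 50.37 mm²).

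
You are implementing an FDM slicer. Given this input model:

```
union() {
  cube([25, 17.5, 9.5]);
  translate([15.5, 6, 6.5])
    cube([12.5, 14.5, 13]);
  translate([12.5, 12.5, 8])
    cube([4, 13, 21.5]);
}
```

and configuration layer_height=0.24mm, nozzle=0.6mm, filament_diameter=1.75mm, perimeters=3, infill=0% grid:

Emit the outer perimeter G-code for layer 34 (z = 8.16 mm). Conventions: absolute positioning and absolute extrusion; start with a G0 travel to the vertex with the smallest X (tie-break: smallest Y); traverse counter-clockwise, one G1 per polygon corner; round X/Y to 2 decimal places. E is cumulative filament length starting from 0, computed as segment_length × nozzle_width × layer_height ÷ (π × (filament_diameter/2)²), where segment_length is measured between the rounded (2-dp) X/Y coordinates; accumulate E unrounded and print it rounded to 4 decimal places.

At z = 8.16 mm: the cube (footprint 25×17.5) is included at this height; the cube at (15.5, 6) (footprint 12.5×14.5) is included at this height; the cube at (12.5, 12.5) is present — its section is the full 4×13 rectangle; Combining (union): the regions partially overlap (shared area 132.25 mm²), so overlapping operands fuse into one piece — 1 connected region. The outline is a single polygon with 10 vertices. Extrusion per mm of travel: 0.6 × 0.24 / (π × 0.875²) = 0.059868. Accumulating E over each segment gives final E = 6.4059.

G0 X0.00 Y0.00 Z8.16
G1 X25.00 Y0.00 E1.4967
G1 X25.00 Y6.00 E1.8559
G1 X28.00 Y6.00 E2.0355
G1 X28.00 Y20.50 E2.9036
G1 X16.50 Y20.50 E3.5921
G1 X16.50 Y25.50 E3.8914
G1 X12.50 Y25.50 E4.1309
G1 X12.50 Y17.50 E4.6099
G1 X0.00 Y17.50 E5.3582
G1 X0.00 Y0.00 E6.4059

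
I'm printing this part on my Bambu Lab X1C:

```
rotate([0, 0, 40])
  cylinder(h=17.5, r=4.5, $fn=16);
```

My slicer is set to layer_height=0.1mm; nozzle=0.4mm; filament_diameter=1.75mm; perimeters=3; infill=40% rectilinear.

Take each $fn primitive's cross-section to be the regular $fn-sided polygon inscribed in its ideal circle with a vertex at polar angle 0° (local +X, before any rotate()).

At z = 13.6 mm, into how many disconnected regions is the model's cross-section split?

1

At z = 13.6 mm: the r=4.5 cylinder gives a regular 16-gon of circumradius 4.5 (constant along its height); (rotated 40° about Z; rotation is an isometry so areas/perimeters/island counts are preserved). The result has 1 disconnected region.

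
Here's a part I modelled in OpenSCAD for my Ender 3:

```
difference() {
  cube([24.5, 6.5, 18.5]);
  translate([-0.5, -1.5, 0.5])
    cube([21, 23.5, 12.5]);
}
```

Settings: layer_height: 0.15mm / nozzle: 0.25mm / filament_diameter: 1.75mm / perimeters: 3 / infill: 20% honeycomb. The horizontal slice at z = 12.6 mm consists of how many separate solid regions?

1

At z = 12.6 mm: the 24.5×6.5 cube contributes its full rectangle; the 21×23.5 cube at (-0.5, -1.5) contributes its full rectangle; After the difference (first − rest): starting from the 24.5×6.5 cube, the 21×23.5 cube at (-0.5, -1.5) partially overlaps it — only the 133.25 mm² overlap (of its 493.50 mm²) is removed, clipping the outline — 1 connected region. The result has 1 disconnected region.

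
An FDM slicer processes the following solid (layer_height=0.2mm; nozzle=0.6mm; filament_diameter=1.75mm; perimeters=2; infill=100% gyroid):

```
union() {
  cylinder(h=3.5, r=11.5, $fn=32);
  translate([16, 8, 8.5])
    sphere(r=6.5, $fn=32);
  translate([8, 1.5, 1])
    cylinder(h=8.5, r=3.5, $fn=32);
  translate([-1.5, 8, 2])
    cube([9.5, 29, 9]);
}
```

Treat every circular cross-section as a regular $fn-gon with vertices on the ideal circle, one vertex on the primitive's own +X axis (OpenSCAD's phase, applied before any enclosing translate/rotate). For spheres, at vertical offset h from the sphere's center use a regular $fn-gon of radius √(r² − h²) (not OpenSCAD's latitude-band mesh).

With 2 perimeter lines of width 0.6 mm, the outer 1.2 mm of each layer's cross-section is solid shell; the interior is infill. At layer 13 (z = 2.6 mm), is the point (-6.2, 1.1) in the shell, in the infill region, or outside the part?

infill

At z = 2.6 mm: the cylinder: section is a regular 32-gon, circumradius r=11.5; the r=6.5 sphere at (16, 8) slices to a regular 32-gon of circumradius 2.728 (√(r²−h²) with h=5.9 from center); the cylinder at (8, 1.5): section is a regular 32-gon, circumradius r=3.5; the cube at (-1.5, 8) (footprint 9.5×29) is included at this height; Combining (union): the regions partially overlap (shared area 62.68 mm²), so overlapping operands fuse into one piece — 2 connected regions. Overall, the cross-section has 2 separate islands. The nearest boundary edge runs (-11.50, 0.00)→(-11.28, 2.24); distance from the point to it = 5.17 mm. (Shell/infill is judged within the island containing the point — the largest one.) The point is inside the cross-section and 5.17 mm from the nearest boundary — more than the 1.2 mm shell width (2 × 0.6), so it's in the infill interior.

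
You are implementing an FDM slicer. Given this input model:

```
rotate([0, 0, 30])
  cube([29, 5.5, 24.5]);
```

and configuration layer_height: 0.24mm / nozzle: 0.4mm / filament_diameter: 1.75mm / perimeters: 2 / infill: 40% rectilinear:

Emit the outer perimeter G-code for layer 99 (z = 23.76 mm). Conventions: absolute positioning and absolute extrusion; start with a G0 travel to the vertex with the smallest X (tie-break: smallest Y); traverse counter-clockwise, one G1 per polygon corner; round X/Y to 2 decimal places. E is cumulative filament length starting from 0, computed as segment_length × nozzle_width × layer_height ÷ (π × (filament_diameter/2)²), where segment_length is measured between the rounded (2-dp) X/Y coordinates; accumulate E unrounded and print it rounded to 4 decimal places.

At z = 23.76 mm: the 29×5.5 cube contributes its full rectangle; (whole slice rotated 30° about Z — lengths, areas and connectivity unchanged). The outline is a single polygon with 4 vertices. Extrusion per mm of travel: 0.4 × 0.24 / (π × 0.875²) = 0.039912. Accumulating E over each segment gives final E = 2.7534.

G0 X-2.75 Y4.76 Z23.76
G1 X0.00 Y0.00 E0.2194
G1 X25.11 Y14.50 E1.3767
G1 X22.36 Y19.26 E1.5961
G1 X-2.75 Y4.76 E2.7534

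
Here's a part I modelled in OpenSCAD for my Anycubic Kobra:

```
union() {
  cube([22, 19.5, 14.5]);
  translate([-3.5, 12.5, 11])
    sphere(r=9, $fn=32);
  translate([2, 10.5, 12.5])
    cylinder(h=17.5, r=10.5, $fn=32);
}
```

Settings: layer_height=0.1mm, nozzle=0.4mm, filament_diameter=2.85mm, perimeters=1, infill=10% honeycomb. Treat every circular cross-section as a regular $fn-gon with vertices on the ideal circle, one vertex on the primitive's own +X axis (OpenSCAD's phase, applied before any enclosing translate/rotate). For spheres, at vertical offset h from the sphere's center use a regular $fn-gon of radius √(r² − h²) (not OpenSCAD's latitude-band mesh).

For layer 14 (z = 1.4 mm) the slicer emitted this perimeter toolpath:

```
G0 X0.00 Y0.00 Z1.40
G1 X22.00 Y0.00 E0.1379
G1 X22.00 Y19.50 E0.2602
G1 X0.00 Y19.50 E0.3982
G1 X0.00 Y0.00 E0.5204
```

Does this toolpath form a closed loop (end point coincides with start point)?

yes

Start point (G0): (0.00, 0.00). End point (last G1): the path returns to the start — closed.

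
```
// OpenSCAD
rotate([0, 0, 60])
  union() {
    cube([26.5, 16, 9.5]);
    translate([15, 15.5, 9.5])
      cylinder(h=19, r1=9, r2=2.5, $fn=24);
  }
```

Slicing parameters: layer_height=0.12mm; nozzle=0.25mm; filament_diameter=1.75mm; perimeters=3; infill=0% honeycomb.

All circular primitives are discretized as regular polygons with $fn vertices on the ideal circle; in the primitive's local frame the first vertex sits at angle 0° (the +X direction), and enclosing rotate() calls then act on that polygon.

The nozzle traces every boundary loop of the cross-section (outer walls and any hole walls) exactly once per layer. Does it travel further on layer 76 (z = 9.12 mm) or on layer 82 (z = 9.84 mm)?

Layer 76 (z = 9.12): the cube (footprint 26.5×16) is included at this height (perimeter 85.00 mm); the cone at (15, 15.5) does not reach this height (z outside [9.5, 28.5]); Merging all regions: only the 26.5×16 cube is present, so the union is just that shape — boundary = 85.00 mm; (rotated 60° about Z; rotation is an isometry so areas/perimeters/island counts are preserved). So its perimeter = 85.00 mm. Layer 82 (z = 9.84): the cube is absent (z outside [0, 9.5]); the cone at (15, 15.5) contributes a regular 24-gon of circumradius 8.884 (interpolated between r1=9 and r2=2.5 at t=0.018) (perimeter = 2·24·8.884·sin(180°/24) = 55.66 mm); Taking the union: only the cone at (15, 15.5) is present, so the union is just that shape — boundary = 55.66 mm; (whole slice rotated 60° about Z — lengths, areas and connectivity unchanged). So its perimeter = 55.66 mm. Layer 76 is larger (85.00 vs 55.66 mm).

layer 76 (z = 9.12 mm)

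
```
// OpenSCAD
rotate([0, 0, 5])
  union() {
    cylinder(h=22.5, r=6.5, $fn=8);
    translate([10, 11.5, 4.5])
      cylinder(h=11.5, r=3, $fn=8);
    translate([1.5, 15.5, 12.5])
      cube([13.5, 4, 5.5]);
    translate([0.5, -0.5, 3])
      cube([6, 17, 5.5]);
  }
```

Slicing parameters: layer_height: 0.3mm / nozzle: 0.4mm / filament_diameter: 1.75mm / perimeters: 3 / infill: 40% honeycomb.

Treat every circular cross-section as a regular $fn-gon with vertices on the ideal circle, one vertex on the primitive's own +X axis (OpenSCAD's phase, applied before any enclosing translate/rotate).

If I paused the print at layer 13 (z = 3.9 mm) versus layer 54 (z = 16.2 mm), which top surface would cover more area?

layer 13 (z = 3.9 mm)

Layer 13 (z = 3.9): the cylinder: section is a regular 8-gon, circumradius r=6.5 (area = (8/2)·6.500²·sin(360°/8) = 119.50 mm²); the cylinder at (10, 11.5) is absent (z outside [4.5, 16]); the cube at (1.5, 15.5) is not intersected at this z (z outside [12.5, 18]); the cube at (0.5, -0.5) is present — its section is the full 6×17 rectangle (area 102.00 mm²); Combining (union): the regions partially overlap — summed areas 221.50 mm² minus the doubly-counted overlap 29.63 mm² gives 191.88 mm² — area = 191.88 mm²; (whole slice rotated 5° about Z — lengths, areas and connectivity unchanged). So its area = 191.88 mm². Layer 54 (z = 16.2): the cylinder: section is a regular 8-gon, circumradius r=6.5 (area = (8/2)·6.500²·sin(360°/8) = 119.50 mm²); the cylinder at (10, 11.5) is not intersected at this z (z outside [4.5, 16]); the 13.5×4 cube at (1.5, 15.5) contributes its full rectangle (area 54.00 mm²); the cube at (0.5, -0.5) is not intersected at this z (z outside [3, 8.5]); Taking the union: the 2 present regions are separate (no shared area or edge), so areas and boundary lengths simply add and each stays a separate island — area = 173.50 mm²; (whole slice rotated 5° about Z — lengths, areas and connectivity unchanged). So its area = 173.50 mm². Layer 13 is larger (191.88 vs 173.50 mm²).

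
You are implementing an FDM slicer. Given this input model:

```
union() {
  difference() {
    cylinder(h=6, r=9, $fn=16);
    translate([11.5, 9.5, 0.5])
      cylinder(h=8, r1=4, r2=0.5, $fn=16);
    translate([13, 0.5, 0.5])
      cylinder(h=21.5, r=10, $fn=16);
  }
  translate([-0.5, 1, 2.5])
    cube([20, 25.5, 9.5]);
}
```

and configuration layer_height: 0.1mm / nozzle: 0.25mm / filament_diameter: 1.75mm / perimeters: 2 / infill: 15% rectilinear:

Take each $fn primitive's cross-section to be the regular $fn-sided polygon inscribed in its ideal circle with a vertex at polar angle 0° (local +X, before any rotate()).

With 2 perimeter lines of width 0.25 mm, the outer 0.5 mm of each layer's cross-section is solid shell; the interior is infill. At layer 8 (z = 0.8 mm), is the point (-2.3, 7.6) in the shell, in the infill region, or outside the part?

At z = 0.8 mm: the r=9 cylinder contributes a regular 16-gon of circumradius 9; the cone at (11.5, 9.5): at t=0.038 of its height the radius interpolates to r₁+(r₂−r₁)t = 3.869, giving a regular 16-gon of that circumradius; the cylinder at (13, 0.5): section is a regular 16-gon, circumradius r=10; Taking the first minus the rest: starting from the r=9 cylinder, the cone at (11.5, 9.5) misses the remaining region (no effect); the r=10 cylinder at (13, 0.5) partially overlaps it — only the 53.50 mm² overlap (of its 306.15 mm²) is removed, clipping the outline — 1 connected region; the cube at (-0.5, 1) is absent (z outside [2.5, 12]); Combining (union): only that combined region is present, so the union is just that shape — 1 connected region. Overall, the cross-section is a single solid region. The nearest boundary edge runs (-3.44, 8.31)→(0.00, 9.00); distance from the point to it = 0.92 mm. The point is inside the cross-section and 0.92 mm from the nearest boundary — more than the 0.5 mm shell width (2 × 0.25), so it's in the infill interior.

infill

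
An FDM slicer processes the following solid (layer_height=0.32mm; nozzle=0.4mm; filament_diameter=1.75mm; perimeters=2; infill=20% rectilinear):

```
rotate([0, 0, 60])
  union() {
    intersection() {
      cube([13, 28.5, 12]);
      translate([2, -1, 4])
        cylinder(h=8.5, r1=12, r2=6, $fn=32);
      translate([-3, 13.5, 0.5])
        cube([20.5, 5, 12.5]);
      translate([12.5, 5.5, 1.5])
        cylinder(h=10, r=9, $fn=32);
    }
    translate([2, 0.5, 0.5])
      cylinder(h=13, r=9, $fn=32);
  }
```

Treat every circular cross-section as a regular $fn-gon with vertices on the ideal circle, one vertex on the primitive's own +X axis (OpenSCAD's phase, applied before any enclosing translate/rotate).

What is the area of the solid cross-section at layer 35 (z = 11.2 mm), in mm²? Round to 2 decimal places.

At z = 11.2 mm: the cube (footprint 13×28.5) is included at this height (area 370.50 mm²); the cone at (2, -1) contributes a regular 32-gon of circumradius 6.918 (interpolated between r1=12 and r2=6 at t=0.847) (area = (32/2)·6.918²·sin(360°/32) = 149.37 mm²); the 20.5×5 cube at (-3, 13.5) contributes its full rectangle (area 102.50 mm²); the r=9 cylinder at (12.5, 5.5) gives a regular 32-gon of circumradius 9 (constant along its height) (area = (32/2)·9.000²·sin(360°/32) = 252.84 mm²); After intersecting: the cone at (2, -1) partially overlaps the 13×28.5 cube; clipping to the common part keeps 42.07 mm²; the 20.5×5 cube at (-3, 13.5) does not overlap the running intersection (empty); the r=9 cylinder at (12.5, 5.5) does not overlap the running intersection (empty) — nothing remains; the r=9 cylinder at (2, 0.5) gives a regular 32-gon of circumradius 9 (constant along its height) (area = (32/2)·9.000²·sin(360°/32) = 252.84 mm²); Taking the union: only the r=9 cylinder at (2, 0.5) is present, so the union is just that shape — area = 252.84 mm²; (rotated 60° about Z; rotation is an isometry so areas/perimeters/island counts are preserved). Overall, the cross-section is a single solid region. Net area = 252.84 mm².

252.84 mm²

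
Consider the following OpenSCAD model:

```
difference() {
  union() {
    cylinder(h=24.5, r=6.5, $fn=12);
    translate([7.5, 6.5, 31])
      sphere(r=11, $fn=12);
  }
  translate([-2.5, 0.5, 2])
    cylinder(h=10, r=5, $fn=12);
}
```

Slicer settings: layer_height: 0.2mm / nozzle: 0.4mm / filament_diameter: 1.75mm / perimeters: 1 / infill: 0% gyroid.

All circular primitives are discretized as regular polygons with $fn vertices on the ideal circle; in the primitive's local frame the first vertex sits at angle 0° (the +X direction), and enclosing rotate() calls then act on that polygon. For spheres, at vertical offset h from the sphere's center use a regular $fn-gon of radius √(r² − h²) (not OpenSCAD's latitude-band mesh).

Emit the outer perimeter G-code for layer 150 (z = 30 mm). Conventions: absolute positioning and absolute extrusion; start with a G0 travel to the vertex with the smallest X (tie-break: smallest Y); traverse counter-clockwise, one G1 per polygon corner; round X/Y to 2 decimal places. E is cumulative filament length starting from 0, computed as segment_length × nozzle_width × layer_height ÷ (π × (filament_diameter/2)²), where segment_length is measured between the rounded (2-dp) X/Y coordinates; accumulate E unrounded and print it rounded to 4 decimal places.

At z = 30 mm: the cylinder is absent (z outside [0, 24.5]); the r=11 sphere at (7.5, 6.5) contributes a regular 12-gon of circumradius √(11²−1²) = 10.954; Combining (union): only the r=11 sphere at (7.5, 6.5) is present, so the union is just that shape — 1 connected region; the cylinder at (-2.5, 0.5) is absent (z outside [2, 12]); Subtracting the remaining from the first: none of the subtracted shapes is present at this height, so that combined region is unchanged — 1 connected region. The outline is a single polygon with 12 vertices. Extrusion per mm of travel: 0.4 × 0.2 / (π × 0.875²) = 0.033260. Accumulating E over each segment gives final E = 2.2635.

G0 X-3.45 Y6.50 Z30.00
G1 X-1.99 Y1.02 E0.1886
G1 X2.02 Y-2.99 E0.3772
G1 X7.50 Y-4.45 E0.5659
G1 X12.98 Y-2.99 E0.7545
G1 X16.99 Y1.02 E0.9431
G1 X18.45 Y6.50 E1.1317
G1 X16.99 Y11.98 E1.3204
G1 X12.98 Y15.99 E1.5090
G1 X7.50 Y17.45 E1.6976
G1 X2.02 Y15.99 E1.8862
G1 X-1.99 Y11.98 E2.0748
G1 X-3.45 Y6.50 E2.2635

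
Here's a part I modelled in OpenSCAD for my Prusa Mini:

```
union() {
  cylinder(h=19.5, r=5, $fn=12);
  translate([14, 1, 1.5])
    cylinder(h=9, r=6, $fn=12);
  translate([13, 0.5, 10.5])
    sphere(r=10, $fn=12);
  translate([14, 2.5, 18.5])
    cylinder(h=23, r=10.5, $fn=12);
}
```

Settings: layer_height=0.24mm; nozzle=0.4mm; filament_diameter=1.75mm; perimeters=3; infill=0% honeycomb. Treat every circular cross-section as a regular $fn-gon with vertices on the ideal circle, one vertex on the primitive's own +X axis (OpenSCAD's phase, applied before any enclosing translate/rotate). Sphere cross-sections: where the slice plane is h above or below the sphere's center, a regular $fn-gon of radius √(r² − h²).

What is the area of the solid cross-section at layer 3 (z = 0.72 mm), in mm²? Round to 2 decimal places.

At z = 0.72 mm: the cylinder: section is a regular 12-gon, circumradius r=5 (area = (12/2)·5.000²·sin(360°/12) = 75.00 mm²); the cylinder at (14, 1) is not intersected at this z (z outside [1.5, 10.5]); the r=10 sphere at (13, 0.5) contributes a regular 12-gon of circumradius √(10²−9.78²) = 2.086 (area = (12/2)·2.086²·sin(360°/12) = 13.05 mm²); the cylinder at (14, 2.5) is not intersected at this z (z outside [18.5, 41.5]); Combining (union): the 2 present regions are separate (no shared area or edge), so areas and boundary lengths simply add and each stays a separate island — area = 88.05 mm². Overall, the cross-section has 2 separate islands. Net area = 88.05 mm².

88.05 mm²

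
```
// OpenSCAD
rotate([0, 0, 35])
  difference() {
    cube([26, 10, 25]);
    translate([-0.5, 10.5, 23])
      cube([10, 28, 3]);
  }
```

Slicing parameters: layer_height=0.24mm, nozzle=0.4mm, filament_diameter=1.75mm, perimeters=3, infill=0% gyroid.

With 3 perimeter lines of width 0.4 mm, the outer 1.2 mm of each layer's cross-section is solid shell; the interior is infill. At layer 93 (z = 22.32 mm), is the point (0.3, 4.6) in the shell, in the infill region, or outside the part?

infill

At z = 22.32 mm: the 26×10 cube contributes its full rectangle; the cube at (-0.5, 10.5) does not reach this height (z outside [23, 26]); Taking the first minus the rest: none of the subtracted shapes is present at this height, so the 26×10 cube is unchanged — 1 connected region; (rotated 35° about Z; rotation is an isometry so areas/perimeters/island counts are preserved). Overall, the cross-section is a single solid region. Undo the 35° rotation: the query point maps to (2.884, 3.596) in the un-rotated model frame. The nearest boundary edge runs (0.00, 10.00)→(0.00, 0.00); distance from the point to it = 2.88 mm. The point is inside the cross-section and 2.88 mm from the nearest boundary — more than the 1.2 mm shell width (3 × 0.4), so it's in the infill interior.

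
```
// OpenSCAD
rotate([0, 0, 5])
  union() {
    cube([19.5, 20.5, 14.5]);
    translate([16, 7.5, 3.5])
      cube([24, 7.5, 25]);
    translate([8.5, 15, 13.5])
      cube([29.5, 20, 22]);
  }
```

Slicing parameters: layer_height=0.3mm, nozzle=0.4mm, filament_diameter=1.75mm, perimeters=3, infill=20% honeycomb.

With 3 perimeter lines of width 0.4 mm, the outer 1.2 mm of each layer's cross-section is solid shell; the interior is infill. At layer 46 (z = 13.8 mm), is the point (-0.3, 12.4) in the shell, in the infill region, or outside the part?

At z = 13.8 mm: the cube is present — its section is the full 19.5×20.5 rectangle; the cube at (16, 7.5) (footprint 24×7.5) is included at this height; the 29.5×20 cube at (8.5, 15) contributes its full rectangle; Taking the union: the regions partially overlap (shared area 86.75 mm²), so overlapping operands fuse into one piece — 1 connected region; (whole slice rotated 5° about Z — lengths, areas and connectivity unchanged). Overall, the cross-section is a single solid region. Undo the 5° rotation: the query point maps to (0.782, 12.379) in the un-rotated model frame. The nearest boundary edge runs (0.00, 0.00)→(0.00, 20.50); distance from the point to it = 0.78 mm. The point is inside the cross-section, 0.78 mm from the nearest boundary — within the 1.2 mm shell band (3 × 0.4).

shell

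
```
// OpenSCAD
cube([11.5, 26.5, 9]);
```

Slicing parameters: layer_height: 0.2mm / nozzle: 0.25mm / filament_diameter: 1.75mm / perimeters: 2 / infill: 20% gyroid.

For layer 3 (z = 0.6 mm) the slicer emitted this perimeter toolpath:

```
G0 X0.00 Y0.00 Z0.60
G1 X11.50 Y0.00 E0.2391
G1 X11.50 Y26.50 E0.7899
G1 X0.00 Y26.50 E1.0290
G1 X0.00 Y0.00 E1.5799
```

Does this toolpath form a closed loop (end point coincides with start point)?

Start point (G0): (0.00, 0.00). End point (last G1): the path returns to the start — closed.

yes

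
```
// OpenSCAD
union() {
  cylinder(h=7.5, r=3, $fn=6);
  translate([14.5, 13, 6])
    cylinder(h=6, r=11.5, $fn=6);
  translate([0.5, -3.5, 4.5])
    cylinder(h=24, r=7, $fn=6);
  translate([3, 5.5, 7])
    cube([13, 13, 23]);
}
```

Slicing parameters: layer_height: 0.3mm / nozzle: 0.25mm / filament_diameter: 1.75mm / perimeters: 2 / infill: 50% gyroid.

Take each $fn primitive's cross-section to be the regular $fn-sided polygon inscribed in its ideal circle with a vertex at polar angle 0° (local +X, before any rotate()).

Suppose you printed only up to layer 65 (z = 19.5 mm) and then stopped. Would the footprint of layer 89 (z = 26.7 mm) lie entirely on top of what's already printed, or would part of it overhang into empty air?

entirely on top

Compare the two slices. At z = 19.5: the cylinder is not intersected at this z (z outside [0, 7.5]); the cylinder at (14.5, 13) is not intersected at this z (z outside [6, 12]); the r=7 cylinder at (0.5, -3.5) gives a regular 6-gon of circumradius 7 (constant along its height) (area = (6/2)·7.000²·sin(360°/6) = 127.31 mm²); the cube at (3, 5.5) (footprint 13×13) is included at this height (area 169.00 mm²); Taking the union: the 2 present regions are separate (no shared area or edge), so areas and boundary lengths simply add and each stays a separate island — area = 296.31 mm². At z = 26.7: the cylinder does not reach this height (z outside [0, 7.5]); the cylinder at (14.5, 13) is not intersected at this z (z outside [6, 12]); the r=7 cylinder at (0.5, -3.5) contributes a regular 6-gon of circumradius 7 (area = (6/2)·7.000²·sin(360°/6) = 127.31 mm²); the cube at (3, 5.5) (footprint 13×13) is included at this height (area 169.00 mm²); Combining (union): the 2 present regions are separate (no shared area or edge), so areas and boundary lengths simply add and each stays a separate island — area = 296.31 mm². Checking containment: the cross-section at z = 26.7 is a subset of the cross-section at z = 19.5.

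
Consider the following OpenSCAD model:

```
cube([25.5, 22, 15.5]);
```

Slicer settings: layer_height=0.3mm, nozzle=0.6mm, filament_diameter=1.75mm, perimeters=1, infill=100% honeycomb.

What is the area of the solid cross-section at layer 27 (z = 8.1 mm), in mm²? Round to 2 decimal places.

At z = 8.1 mm: the 25.5×22 cube contributes its full rectangle (area 561.00 mm²). Overall, the cross-section is a single solid region. Net area = 561.00 mm².

561.00 mm²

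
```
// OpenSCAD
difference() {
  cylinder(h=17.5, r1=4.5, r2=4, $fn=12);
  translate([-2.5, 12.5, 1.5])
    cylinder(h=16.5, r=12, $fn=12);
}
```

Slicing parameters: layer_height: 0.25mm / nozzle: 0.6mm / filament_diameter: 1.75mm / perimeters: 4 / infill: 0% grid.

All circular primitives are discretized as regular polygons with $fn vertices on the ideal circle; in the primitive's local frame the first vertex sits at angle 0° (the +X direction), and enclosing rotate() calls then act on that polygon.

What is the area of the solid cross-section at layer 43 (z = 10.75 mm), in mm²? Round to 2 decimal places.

36.18 mm²

At z = 10.75 mm: the cone: at t=0.614 of its height the radius interpolates to r₁+(r₂−r₁)t = 4.193, giving a regular 12-gon of that circumradius (area = (12/2)·4.193²·sin(360°/12) = 52.74 mm²); the cylinder at (-2.5, 12.5): section is a regular 12-gon, circumradius r=12 (area = (12/2)·12.000²·sin(360°/12) = 432.00 mm²); After the difference (first − rest): starting from the cone (52.74 mm²), the r=12 cylinder at (-2.5, 12.5) partially overlaps it — only the 16.56 mm² overlap (of its 432.00 mm²) is removed, clipping the outline — area = 36.18 mm². Overall, the cross-section is a single solid region. Net area = 36.18 mm².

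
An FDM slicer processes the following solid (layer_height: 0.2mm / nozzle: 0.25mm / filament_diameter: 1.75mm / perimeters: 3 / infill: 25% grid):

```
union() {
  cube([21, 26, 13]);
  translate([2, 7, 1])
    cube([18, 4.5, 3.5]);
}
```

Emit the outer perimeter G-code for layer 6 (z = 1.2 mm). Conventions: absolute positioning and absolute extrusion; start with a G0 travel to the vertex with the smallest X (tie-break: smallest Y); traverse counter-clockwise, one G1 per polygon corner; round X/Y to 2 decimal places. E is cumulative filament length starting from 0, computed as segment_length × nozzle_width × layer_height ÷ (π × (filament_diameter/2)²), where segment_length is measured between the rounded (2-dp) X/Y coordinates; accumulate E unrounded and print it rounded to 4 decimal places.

At z = 1.2 mm: the cube is present — its section is the full 21×26 rectangle; the cube at (2, 7) (footprint 18×4.5) is included at this height; Taking the union: the 18×4.5 cube at (2, 7) lies entirely inside the 21×26 cube, so the union is just the 21×26 cube — 1 connected region. The outline is a single polygon with 4 vertices. Extrusion per mm of travel: 0.25 × 0.2 / (π × 0.875²) = 0.020788. Accumulating E over each segment gives final E = 1.9540.

G0 X0.00 Y0.00 Z1.20
G1 X21.00 Y0.00 E0.4365
G1 X21.00 Y26.00 E0.9770
G1 X0.00 Y26.00 E1.4136
G1 X0.00 Y0.00 E1.9540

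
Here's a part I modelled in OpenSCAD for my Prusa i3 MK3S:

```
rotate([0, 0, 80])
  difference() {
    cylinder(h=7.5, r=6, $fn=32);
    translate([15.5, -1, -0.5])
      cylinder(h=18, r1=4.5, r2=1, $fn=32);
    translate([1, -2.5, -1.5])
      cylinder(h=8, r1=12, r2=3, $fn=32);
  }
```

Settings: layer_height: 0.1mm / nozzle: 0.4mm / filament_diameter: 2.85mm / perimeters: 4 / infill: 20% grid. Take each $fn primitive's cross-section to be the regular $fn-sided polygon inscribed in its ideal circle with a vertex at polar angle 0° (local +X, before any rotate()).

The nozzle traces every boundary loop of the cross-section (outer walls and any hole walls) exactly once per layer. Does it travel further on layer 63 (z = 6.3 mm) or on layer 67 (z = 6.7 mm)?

layer 63 (z = 6.3 mm)

Layer 63 (z = 6.3): the r=6 cylinder contributes a regular 32-gon of circumradius 6 (perimeter = 2·32·6.000·sin(180°/32) = 37.64 mm); the cone at (15.5, -1) (r1=4.5→r2=1) has section circumradius 3.178 here — a regular 32-gon (perimeter = 2·32·3.178·sin(180°/32) = 19.93 mm); the cone at (1, -2.5): at t=0.975 of its height the radius interpolates to r₁+(r₂−r₁)t = 3.225, giving a regular 32-gon of that circumradius (perimeter = 2·32·3.225·sin(180°/32) = 20.23 mm); After the difference (first − rest): starting from the r=6 cylinder, the cone at (15.5, -1) misses the remaining region (no effect); the cone at (1, -2.5) lies wholly inside it (removes its full 32.46 mm² and its 20.23 mm outline becomes a hole wall) — boundary (outer + 1 inner loop) = 57.87 mm; (whole slice rotated 80° about Z — lengths, areas and connectivity unchanged). So its perimeter = 57.87 mm. Layer 67 (z = 6.7): the r=6 cylinder gives a regular 32-gon of circumradius 6 (constant along its height) (perimeter = 2·32·6.000·sin(180°/32) = 37.64 mm); the cone at (15.5, -1) contributes a regular 32-gon of circumradius 3.100 (interpolated between r1=4.5 and r2=1 at t=0.400) (perimeter = 2·32·3.100·sin(180°/32) = 19.45 mm); the cone at (1, -2.5) is absent (z outside [-1.5, 6.5]); Subtracting the remaining from the first: starting from the r=6 cylinder, the cone at (15.5, -1) misses the remaining region (no effect) — boundary = 37.64 mm; (rotated 80° about Z; rotation is an isometry so areas/perimeters/island counts are preserved). So its perimeter = 37.64 mm. Layer 63 is larger (57.87 vs 37.64 mm).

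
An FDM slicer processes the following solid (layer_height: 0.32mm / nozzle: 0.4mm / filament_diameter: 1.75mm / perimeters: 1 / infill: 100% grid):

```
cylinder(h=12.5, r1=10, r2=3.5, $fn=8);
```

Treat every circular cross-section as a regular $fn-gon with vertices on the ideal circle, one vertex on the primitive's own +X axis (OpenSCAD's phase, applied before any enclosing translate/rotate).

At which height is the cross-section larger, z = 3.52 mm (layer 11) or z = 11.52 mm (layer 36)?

Layer 11 (z = 3.52): the cone: at t=0.282 of its height the radius interpolates to r₁+(r₂−r₁)t = 8.170, giving a regular 8-gon of that circumradius (area = (8/2)·8.170²·sin(360°/8) = 188.78 mm²). So its area = 188.78 mm². Layer 36 (z = 11.52): the cone contributes a regular 8-gon of circumradius 4.010 (interpolated between r1=10 and r2=3.5 at t=0.922) (area = (8/2)·4.010²·sin(360°/8) = 45.47 mm²). So its area = 45.47 mm². Layer 11 is larger (188.78 vs 45.47 mm²).

layer 11 (z = 3.52 mm)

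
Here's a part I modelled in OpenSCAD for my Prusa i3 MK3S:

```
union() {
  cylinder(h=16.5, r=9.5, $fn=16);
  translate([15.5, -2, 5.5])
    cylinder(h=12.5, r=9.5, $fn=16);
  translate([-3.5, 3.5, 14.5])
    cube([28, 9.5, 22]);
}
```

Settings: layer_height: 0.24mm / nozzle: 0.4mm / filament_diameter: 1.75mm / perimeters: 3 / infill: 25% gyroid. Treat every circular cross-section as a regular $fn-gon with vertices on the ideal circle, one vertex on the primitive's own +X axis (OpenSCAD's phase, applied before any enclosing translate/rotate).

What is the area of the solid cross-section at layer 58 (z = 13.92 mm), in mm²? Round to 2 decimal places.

At z = 13.92 mm: the r=9.5 cylinder contributes a regular 16-gon of circumradius 9.5 (area = (16/2)·9.500²·sin(360°/16) = 276.30 mm²); the cylinder at (15.5, -2): section is a regular 16-gon, circumradius r=9.5 (area = (16/2)·9.500²·sin(360°/16) = 276.30 mm²); the cube at (-3.5, 3.5) is not intersected at this z (z outside [14.5, 36.5]); Taking the union: the regions partially overlap — summed areas 552.59 mm² minus the doubly-counted overlap 22.01 mm² gives 530.58 mm² — area = 530.58 mm². Overall, the cross-section is a single solid region. Net area = 530.58 mm².

530.58 mm²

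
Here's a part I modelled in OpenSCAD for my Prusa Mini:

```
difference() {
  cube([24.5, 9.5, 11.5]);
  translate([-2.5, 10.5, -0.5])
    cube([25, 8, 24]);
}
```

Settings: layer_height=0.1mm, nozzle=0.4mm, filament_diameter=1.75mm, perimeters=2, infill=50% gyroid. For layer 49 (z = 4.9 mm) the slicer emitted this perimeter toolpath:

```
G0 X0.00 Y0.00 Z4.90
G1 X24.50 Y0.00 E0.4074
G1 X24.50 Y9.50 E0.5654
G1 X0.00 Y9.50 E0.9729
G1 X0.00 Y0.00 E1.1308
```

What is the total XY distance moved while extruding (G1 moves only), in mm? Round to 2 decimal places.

68.00 mm

Sum the Euclidean lengths of each G1 segment: total = 68.00 mm.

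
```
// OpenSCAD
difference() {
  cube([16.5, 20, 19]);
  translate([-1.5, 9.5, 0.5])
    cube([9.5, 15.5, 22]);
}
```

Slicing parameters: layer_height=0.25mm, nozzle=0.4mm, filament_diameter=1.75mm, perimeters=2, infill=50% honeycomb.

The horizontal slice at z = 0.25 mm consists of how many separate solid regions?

At z = 0.25 mm: the 16.5×20 cube contributes its full rectangle; the cube at (-1.5, 9.5) is absent (z outside [0.5, 22.5]); Subtracting the remaining from the first: none of the subtracted shapes is present at this height, so the 16.5×20 cube is unchanged — 1 connected region. The result has 1 disconnected region.

1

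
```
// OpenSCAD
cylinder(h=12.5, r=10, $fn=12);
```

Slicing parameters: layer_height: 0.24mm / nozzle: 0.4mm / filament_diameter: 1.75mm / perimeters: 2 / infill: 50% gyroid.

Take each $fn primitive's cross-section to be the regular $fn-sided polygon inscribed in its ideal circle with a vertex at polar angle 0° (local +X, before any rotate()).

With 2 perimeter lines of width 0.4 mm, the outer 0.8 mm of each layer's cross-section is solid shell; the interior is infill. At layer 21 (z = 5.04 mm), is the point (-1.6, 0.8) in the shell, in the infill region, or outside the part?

At z = 5.04 mm: the r=10 cylinder gives a regular 12-gon of circumradius 10 (constant along its height). Overall, the cross-section is a single solid region. The nearest boundary edge runs (-8.66, 5.00)→(-10.00, 0.00); distance from the point to it = 7.91 mm. The point is inside the cross-section and 7.91 mm from the nearest boundary — more than the 0.8 mm shell width (2 × 0.4), so it's in the infill interior.

infill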